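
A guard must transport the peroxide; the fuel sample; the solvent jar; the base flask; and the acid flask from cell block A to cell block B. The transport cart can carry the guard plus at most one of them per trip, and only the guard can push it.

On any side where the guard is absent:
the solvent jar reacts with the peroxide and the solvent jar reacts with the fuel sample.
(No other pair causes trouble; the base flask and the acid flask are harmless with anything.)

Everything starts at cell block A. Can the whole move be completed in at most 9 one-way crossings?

No

Counting alone: the guard can take at most 1 across per trip to cell block B, so moving all 5 needs at least 5 loaded trips out, with a return between consecutive ones — at least 9 crossings.
The safety rule pushes this higher. Following every safe sequence of crossings, the most of the 5 that can be at cell block B as the transport cart arrives there on crossing 9 is 4 — never all 5.
So the move cannot be finished within 9 crossings. (The shortest complete plan takes 11:)
1. Guard goes to cell block B with the solvent jar.
2. Guard goes back to cell block A alone.
3. Guard goes to cell block B with the peroxide.
4. Guard goes back to cell block A with the solvent jar.
5. Guard goes to cell block B with the fuel sample.
6. Guard goes back to cell block A alone.
7. Guard goes to cell block B with the base flask.
8. Guard goes back to cell block A alone.
9. Guard goes to cell block B with the acid flask.
10. Guard goes back to cell block A alone.
11. Guard goes to cell block B with the solvent jar.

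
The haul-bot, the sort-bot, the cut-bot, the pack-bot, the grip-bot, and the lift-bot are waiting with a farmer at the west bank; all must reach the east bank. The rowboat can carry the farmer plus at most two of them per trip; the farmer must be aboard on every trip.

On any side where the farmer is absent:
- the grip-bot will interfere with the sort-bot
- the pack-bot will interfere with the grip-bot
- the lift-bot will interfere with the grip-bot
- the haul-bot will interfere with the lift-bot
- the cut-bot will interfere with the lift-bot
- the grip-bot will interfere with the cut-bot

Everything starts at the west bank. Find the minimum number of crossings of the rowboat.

9

Counting alone: the farmer can take at most 2 across per trip to the east bank, so moving all 6 needs at least 3 loaded trips out, with a return between consecutive ones — at least 5 crossings.
The safety rule pushes this higher. Following every safe sequence of crossings, the most of the 6 that can be at the east bank as the rowboat arrives there on crossings 5, 7 is 4, 5 respectively — never all 6.
So no plan with fewer than 9 crossings exists, and this one achieves 9:
1. Farmer goes to the east bank with the grip-bot and the lift-bot.  [the west bank: the cut-bot, the haul-bot, the pack-bot, the sort-bot | the east bank: the grip-bot, the lift-bot]
2. Farmer goes back to the west bank with the grip-bot.  [the west bank: the cut-bot, the grip-bot, the haul-bot, the pack-bot, the sort-bot | the east bank: the lift-bot]
3. Farmer goes to the east bank with the grip-bot and the haul-bot.  [the west bank: the cut-bot, the pack-bot, the sort-bot | the east bank: the grip-bot, the haul-bot, the lift-bot]
4. Farmer goes back to the west bank with the lift-bot.  [the west bank: the cut-bot, the lift-bot, the pack-bot, the sort-bot | the east bank: the grip-bot, the haul-bot]
5. Farmer goes to the east bank with the cut-bot and the sort-bot.  [the west bank: the lift-bot, the pack-bot | the east bank: the cut-bot, the grip-bot, the haul-bot, the sort-bot]
6. Farmer goes back to the west bank with the grip-bot.  [the west bank: the grip-bot, the lift-bot, the pack-bot | the east bank: the cut-bot, the haul-bot, the sort-bot]
7. Farmer goes to the east bank with the grip-bot and the pack-bot.  [the west bank: the lift-bot | the east bank: the cut-bot, the grip-bot, the haul-bot, the pack-bot, the sort-bot]
8. Farmer goes back to the west bank with the grip-bot.  [the west bank: the grip-bot, the lift-bot | the east bank: the cut-bot, the haul-bot, the pack-bot, the sort-bot]
9. Farmer goes to the east bank with the grip-bot and the lift-bot.  [the west bank: — | the east bank: the cut-bot, the grip-bot, the haul-bot, the lift-bot, the pack-bot, the sort-bot]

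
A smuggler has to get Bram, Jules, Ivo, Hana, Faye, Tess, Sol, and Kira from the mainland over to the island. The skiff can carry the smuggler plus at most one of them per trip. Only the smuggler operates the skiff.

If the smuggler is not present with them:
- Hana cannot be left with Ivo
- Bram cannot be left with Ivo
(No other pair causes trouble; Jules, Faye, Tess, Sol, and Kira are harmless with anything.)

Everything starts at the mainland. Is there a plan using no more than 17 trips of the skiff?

Yes — this plan uses 17 crossings (≤ 17):
1. Smuggler goes to the island with Ivo.  [the mainland: Bram, Faye, Hana, Jules, Kira, Sol, Tess | the island: Ivo]
2. Smuggler goes back to the mainland alone.  [the mainland: Bram, Faye, Hana, Jules, Kira, Sol, Tess | the island: Ivo]
3. Smuggler goes to the island with Bram.  [the mainland: Faye, Hana, Jules, Kira, Sol, Tess | the island: Bram, Ivo]
4. Smuggler goes back to the mainland with Ivo.  [the mainland: Faye, Hana, Ivo, Jules, Kira, Sol, Tess | the island: Bram]
5. Smuggler goes to the island with Hana.  [the mainland: Faye, Ivo, Jules, Kira, Sol, Tess | the island: Bram, Hana]
6. Smuggler goes back to the mainland alone.  [the mainland: Faye, Ivo, Jules, Kira, Sol, Tess | the island: Bram, Hana]
7. Smuggler goes to the island with Jules.  [the mainland: Faye, Ivo, Kira, Sol, Tess | the island: Bram, Hana, Jules]
8. Smuggler goes back to the mainland alone.  [the mainland: Faye, Ivo, Kira, Sol, Tess | the island: Bram, Hana, Jules]
9. Smuggler goes to the island with Faye.  [the mainland: Ivo, Kira, Sol, Tess | the island: Bram, Faye, Hana, Jules]
10. Smuggler goes back to the mainland alone.  [the mainland: Ivo, Kira, Sol, Tess | the island: Bram, Faye, Hana, Jules]
11. Smuggler goes to the island with Tess.  [the mainland: Ivo, Kira, Sol | the island: Bram, Faye, Hana, Jules, Tess]
12. Smuggler goes back to the mainland alone.  [the mainland: Ivo, Kira, Sol | the island: Bram, Faye, Hana, Jules, Tess]
13. Smuggler goes to the island with Sol.  [the mainland: Ivo, Kira | the island: Bram, Faye, Hana, Jules, Sol, Tess]
14. Smuggler goes back to the mainland alone.  [the mainland: Ivo, Kira | the island: Bram, Faye, Hana, Jules, Sol, Tess]
15. Smuggler goes to the island with Kira.  [the mainland: Ivo | the island: Bram, Faye, Hana, Jules, Kira, Sol, Tess]
16. Smuggler goes back to the mainland alone.  [the mainland: Ivo | the island: Bram, Faye, Hana, Jules, Kira, Sol, Tess]
17. Smuggler goes to the island with Ivo.  [the mainland: — | the island: Bram, Faye, Hana, Ivo, Jules, Kira, Sol, Tess]

Yes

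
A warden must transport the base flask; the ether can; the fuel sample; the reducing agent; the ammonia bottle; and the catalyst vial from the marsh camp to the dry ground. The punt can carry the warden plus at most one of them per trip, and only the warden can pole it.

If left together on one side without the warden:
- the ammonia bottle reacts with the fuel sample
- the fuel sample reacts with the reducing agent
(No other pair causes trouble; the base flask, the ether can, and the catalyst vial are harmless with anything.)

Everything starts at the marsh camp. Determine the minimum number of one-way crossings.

Counting alone: the warden can take at most 1 across per trip to the dry ground, so moving all 6 needs at least 6 loaded trips out, with a return between consecutive ones — at least 11 crossings.
The safety rule pushes this higher. Following every safe sequence of crossings, the most of the 6 that can be at the dry ground as the punt arrives there on crossing 11 is 5 — never all 6.
So no plan with fewer than 13 crossings exists, and this one achieves 13:
1. Warden goes to the dry ground with the fuel sample.  [the marsh camp: the ammonia bottle, the base flask, the catalyst vial, the ether can, the reducing agent | the dry ground: the fuel sample]
2. Warden goes back to the marsh camp alone.  [the marsh camp: the ammonia bottle, the base flask, the catalyst vial, the ether can, the reducing agent | the dry ground: the fuel sample]
3. Warden goes to the dry ground with the base flask.  [the marsh camp: the ammonia bottle, the catalyst vial, the ether can, the reducing agent | the dry ground: the base flask, the fuel sample]
4. Warden goes back to the marsh camp alone.  [the marsh camp: the ammonia bottle, the catalyst vial, the ether can, the reducing agent | the dry ground: the base flask, the fuel sample]
5. Warden goes to the dry ground with the ether can.  [the marsh camp: the ammonia bottle, the catalyst vial, the reducing agent | the dry ground: the base flask, the ether can, the fuel sample]
6. Warden goes back to the marsh camp alone.  [the marsh camp: the ammonia bottle, the catalyst vial, the reducing agent | the dry ground: the base flask, the ether can, the fuel sample]
7. Warden goes to the dry ground with the reducing agent.  [the marsh camp: the ammonia bottle, the catalyst vial | the dry ground: the base flask, the ether can, the fuel sample, the reducing agent]
8. Warden goes back to the marsh camp with the fuel sample.  [the marsh camp: the ammonia bottle, the catalyst vial, the fuel sample | the dry ground: the base flask, the ether can, the reducing agent]
9. Warden goes to the dry ground with the ammonia bottle.  [the marsh camp: the catalyst vial, the fuel sample | the dry ground: the ammonia bottle, the base flask, the ether can, the reducing agent]
10. Warden goes back to the marsh camp alone.  [the marsh camp: the catalyst vial, the fuel sample | the dry ground: the ammonia bottle, the base flask, the ether can, the reducing agent]
11. Warden goes to the dry ground with the catalyst vial.  [the marsh camp: the fuel sample | the dry ground: the ammonia bottle, the base flask, the catalyst vial, the ether can, the reducing agent]
12. Warden goes back to the marsh camp alone.  [the marsh camp: the fuel sample | the dry ground: the ammonia bottle, the base flask, the catalyst vial, the ether can, the reducing agent]
13. Warden goes to the dry ground with the fuel sample.  [the marsh camp: — | the dry ground: the ammonia bottle, the base flask, the catalyst vial, the ether can, the fuel sample, the reducing agent]

13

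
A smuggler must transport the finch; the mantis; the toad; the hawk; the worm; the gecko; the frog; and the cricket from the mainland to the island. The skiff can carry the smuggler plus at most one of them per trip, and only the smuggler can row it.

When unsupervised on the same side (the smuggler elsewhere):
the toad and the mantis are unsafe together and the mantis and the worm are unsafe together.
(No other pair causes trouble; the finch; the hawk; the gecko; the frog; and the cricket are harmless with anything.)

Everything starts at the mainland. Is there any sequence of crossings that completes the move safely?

Yes

1. Smuggler goes to the island with the mantis.  [the mainland: the cricket, the finch, the frog, the gecko, the hawk, the toad, the worm | the island: the mantis]
2. Smuggler goes back to the mainland alone.  [the mainland: the cricket, the finch, the frog, the gecko, the hawk, the toad, the worm | the island: the mantis]
3. Smuggler goes to the island with the finch.  [the mainland: the cricket, the frog, the gecko, the hawk, the toad, the worm | the island: the finch, the mantis]
4. Smuggler goes back to the mainland alone.  [the mainland: the cricket, the frog, the gecko, the hawk, the toad, the worm | the island: the finch, the mantis]
5. Smuggler goes to the island with the toad.  [the mainland: the cricket, the frog, the gecko, the hawk, the worm | the island: the finch, the mantis, the toad]
6. Smuggler goes back to the mainland with the mantis.  [the mainland: the cricket, the frog, the gecko, the hawk, the mantis, the worm | the island: the finch, the toad]
7. Smuggler goes to the island with the worm.  [the mainland: the cricket, the frog, the gecko, the hawk, the mantis | the island: the finch, the toad, the worm]
8. Smuggler goes back to the mainland alone.  [the mainland: the cricket, the frog, the gecko, the hawk, the mantis | the island: the finch, the toad, the worm]
9. Smuggler goes to the island with the hawk.  [the mainland: the cricket, the frog, the gecko, the mantis | the island: the finch, the hawk, the toad, the worm]
10. Smuggler goes back to the mainland alone.  [the mainland: the cricket, the frog, the gecko, the mantis | the island: the finch, the hawk, the toad, the worm]
11. Smuggler goes to the island with the gecko.  [the mainland: the cricket, the frog, the mantis | the island: the finch, the gecko, the hawk, the toad, the worm]
12. Smuggler goes back to the mainland alone.  [the mainland: the cricket, the frog, the mantis | the island: the finch, the gecko, the hawk, the toad, the worm]
13. Smuggler goes to the island with the frog.  [the mainland: the cricket, the mantis | the island: the finch, the frog, the gecko, the hawk, the toad, the worm]
14. Smuggler goes back to the mainland alone.  [the mainland: the cricket, the mantis | the island: the finch, the frog, the gecko, the hawk, the toad, the worm]
15. Smuggler goes to the island with the cricket.  [the mainland: the mantis | the island: the cricket, the finch, the frog, the gecko, the hawk, the toad, the worm]
16. Smuggler goes back to the mainland alone.  [the mainland: the mantis | the island: the cricket, the finch, the frog, the gecko, the hawk, the toad, the worm]
17. Smuggler goes to the island with the mantis.  [the mainland: — | the island: the cricket, the finch, the frog, the gecko, the hawk, the mantis, the toad, the worm]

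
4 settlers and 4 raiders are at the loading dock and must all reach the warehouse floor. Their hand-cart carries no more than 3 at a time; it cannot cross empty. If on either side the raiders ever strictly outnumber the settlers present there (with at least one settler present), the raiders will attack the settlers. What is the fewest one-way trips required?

9

Counting alone: each trip to the warehouse floor takes at most 3 across and each return brings at least 1 back, so after t trips out (and t−1 returns) at most 3t − (t−1) of the 8 are across; that first reaches 8 at t = 4, so at least 7 crossings are needed.
The safety rule pushes this higher. Following every safe sequence of crossings, the most of the 8 that can be at the warehouse floor as the hand-cart arrives there on crossing 7 is 7 — never all 8.
So no plan with fewer than 9 crossings exists, and this one achieves 9:
1. 2 raiders → the warehouse floor.  (the loading dock: 4S 2R; the warehouse floor: 0S 2R)
2. 1 raider ← the loading dock.  (the loading dock: 4S 3R; the warehouse floor: 0S 1R)
3. 3 raiders → the warehouse floor.  (the loading dock: 4S 0R; the warehouse floor: 0S 4R)
4. 1 raider ← the loading dock.  (the loading dock: 4S 1R; the warehouse floor: 0S 3R)
5. 3 settlers → the warehouse floor.  (the loading dock: 1S 1R; the warehouse floor: 3S 3R)
6. 1 settler and 1 raider ← the loading dock.  (the loading dock: 2S 2R; the warehouse floor: 2S 2R)
7. 2 settlers → the warehouse floor.  (the loading dock: 0S 2R; the warehouse floor: 4S 2R)
8. 1 raider ← the loading dock.  (the loading dock: 0S 3R; the warehouse floor: 4S 1R)
9. 3 raiders → the warehouse floor.  (the loading dock: 0S 0R; the warehouse floor: 4S 4R)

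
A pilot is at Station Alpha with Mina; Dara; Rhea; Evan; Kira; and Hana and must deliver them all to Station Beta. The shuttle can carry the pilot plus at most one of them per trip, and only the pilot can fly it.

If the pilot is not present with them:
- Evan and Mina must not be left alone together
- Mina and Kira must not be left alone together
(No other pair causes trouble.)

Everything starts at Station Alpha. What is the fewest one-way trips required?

13

Counting alone: the pilot can take at most 1 across per trip to Station Beta, so moving all 6 needs at least 6 loaded trips out, with a return between consecutive ones — at least 11 crossings.
The safety rule pushes this higher. Following every safe sequence of crossings, the most of the 6 that can be at Station Beta as the shuttle arrives there on crossing 11 is 5 — never all 6.
So no plan with fewer than 13 crossings exists, and this one achieves 13:
1. Pilot goes to Station Beta with Mina.
2. Pilot goes back to Station Alpha alone.
3. Pilot goes to Station Beta with Dara.
4. Pilot goes back to Station Alpha alone.
5. Pilot goes to Station Beta with Rhea.
6. Pilot goes back to Station Alpha alone.
7. Pilot goes to Station Beta with Evan.
8. Pilot goes back to Station Alpha with Mina.
9. Pilot goes to Station Beta with Kira.
10. Pilot goes back to Station Alpha alone.
11. Pilot goes to Station Beta with Hana.
12. Pilot goes back to Station Alpha alone.
13. Pilot goes to Station Beta with Mina.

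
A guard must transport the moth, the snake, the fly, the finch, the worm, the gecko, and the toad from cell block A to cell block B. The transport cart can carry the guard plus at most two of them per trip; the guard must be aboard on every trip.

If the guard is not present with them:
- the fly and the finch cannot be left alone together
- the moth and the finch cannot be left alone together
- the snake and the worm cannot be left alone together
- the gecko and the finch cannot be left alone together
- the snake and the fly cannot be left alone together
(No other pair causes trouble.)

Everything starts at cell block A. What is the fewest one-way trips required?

Counting alone: the guard can take at most 2 across per trip to cell block B, so moving all 7 needs at least 4 loaded trips out, with a return between consecutive ones — at least 7 crossings.
The safety rule pushes this higher. Following every safe sequence of crossings, the most of the 7 that can be at cell block B as the transport cart arrives there on crossing 7 is 6 — never all 7.
So no plan with fewer than 9 crossings exists, and this one achieves 9:
1. Guard goes to cell block B with the finch and the snake.  [cell block A: the fly, the gecko, the moth, the toad, the worm | cell block B: the finch, the snake]
2. Guard goes back to cell block A alone.  [cell block A: the fly, the gecko, the moth, the toad, the worm | cell block B: the finch, the snake]
3. Guard goes to cell block B with the moth.  [cell block A: the fly, the gecko, the toad, the worm | cell block B: the finch, the moth, the snake]
4. Guard goes back to cell block A with the finch.  [cell block A: the finch, the fly, the gecko, the toad, the worm | cell block B: the moth, the snake]
5. Guard goes to cell block B with the fly and the gecko.  [cell block A: the finch, the toad, the worm | cell block B: the fly, the gecko, the moth, the snake]
6. Guard goes back to cell block A with the snake.  [cell block A: the finch, the snake, the toad, the worm | cell block B: the fly, the gecko, the moth]
7. Guard goes to cell block B with the toad and the worm.  [cell block A: the finch, the snake | cell block B: the fly, the gecko, the moth, the toad, the worm]
8. Guard goes back to cell block A alone.  [cell block A: the finch, the snake | cell block B: the fly, the gecko, the moth, the toad, the worm]
9. Guard goes to cell block B with the finch and the snake.  [cell block A: — | cell block B: the finch, the fly, the gecko, the moth, the snake, the toad, the worm]

9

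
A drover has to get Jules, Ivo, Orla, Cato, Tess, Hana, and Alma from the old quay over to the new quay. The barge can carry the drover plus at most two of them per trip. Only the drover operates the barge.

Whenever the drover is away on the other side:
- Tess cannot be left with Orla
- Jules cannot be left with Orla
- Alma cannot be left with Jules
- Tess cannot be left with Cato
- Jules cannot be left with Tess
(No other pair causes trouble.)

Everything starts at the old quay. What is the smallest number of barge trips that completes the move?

Counting alone: the drover can take at most 2 across per trip to the new quay, so moving all 7 needs at least 4 loaded trips out, with a return between consecutive ones — at least 7 crossings.
The safety rule pushes this higher. Following every safe sequence of crossings, the most of the 7 that can be at the new quay as the barge arrives there on crossings 7, 9 is 5, 6 respectively — never all 7.
So no plan with fewer than 11 crossings exists, and this one achieves 11:
1. Drover goes to the new quay with Jules and Tess.  [the old quay: Alma, Cato, Hana, Ivo, Orla | the new quay: Jules, Tess]
2. Drover goes back to the old quay with Jules.  [the old quay: Alma, Cato, Hana, Ivo, Jules, Orla | the new quay: Tess]
3. Drover goes to the new quay with Ivo and Jules.  [the old quay: Alma, Cato, Hana, Orla | the new quay: Ivo, Jules, Tess]
4. Drover goes back to the old quay with Jules.  [the old quay: Alma, Cato, Hana, Jules, Orla | the new quay: Ivo, Tess]
5. Drover goes to the new quay with Cato and Jules.  [the old quay: Alma, Hana, Orla | the new quay: Cato, Ivo, Jules, Tess]
6. Drover goes back to the old quay with Tess.  [the old quay: Alma, Hana, Orla, Tess | the new quay: Cato, Ivo, Jules]
7. Drover goes to the new quay with Hana and Orla.  [the old quay: Alma, Tess | the new quay: Cato, Hana, Ivo, Jules, Orla]
8. Drover goes back to the old quay with Jules.  [the old quay: Alma, Jules, Tess | the new quay: Cato, Hana, Ivo, Orla]
9. Drover goes to the new quay with Alma and Jules.  [the old quay: Tess | the new quay: Alma, Cato, Hana, Ivo, Jules, Orla]
10. Drover goes back to the old quay with Jules.  [the old quay: Jules, Tess | the new quay: Alma, Cato, Hana, Ivo, Orla]
11. Drover goes to the new quay with Jules and Tess.  [the old quay: — | the new quay: Alma, Cato, Hana, Ivo, Jules, Orla, Tess]

11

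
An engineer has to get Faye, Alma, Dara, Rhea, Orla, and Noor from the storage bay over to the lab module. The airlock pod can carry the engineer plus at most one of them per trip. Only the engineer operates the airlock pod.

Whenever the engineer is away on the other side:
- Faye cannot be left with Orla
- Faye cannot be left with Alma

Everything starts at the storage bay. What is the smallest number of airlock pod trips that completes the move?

Counting alone: the engineer can take at most 1 across per trip to the lab module, so moving all 6 needs at least 6 loaded trips out, with a return between consecutive ones — at least 11 crossings.
The safety rule pushes this higher. Following every safe sequence of crossings, the most of the 6 that can be at the lab module as the airlock pod arrives there on crossing 11 is 5 — never all 6.
So no plan with fewer than 13 crossings exists, and this one achieves 13:
1. Engineer goes to the lab module with Faye.  [the storage bay: Alma, Dara, Noor, Orla, Rhea | the lab module: Faye]
2. Engineer goes back to the storage bay alone.  [the storage bay: Alma, Dara, Noor, Orla, Rhea | the lab module: Faye]
3. Engineer goes to the lab module with Alma.  [the storage bay: Dara, Noor, Orla, Rhea | the lab module: Alma, Faye]
4. Engineer goes back to the storage bay with Faye.  [the storage bay: Dara, Faye, Noor, Orla, Rhea | the lab module: Alma]
5. Engineer goes to the lab module with Orla.  [the storage bay: Dara, Faye, Noor, Rhea | the lab module: Alma, Orla]
6. Engineer goes back to the storage bay alone.  [the storage bay: Dara, Faye, Noor, Rhea | the lab module: Alma, Orla]
7. Engineer goes to the lab module with Dara.  [the storage bay: Faye, Noor, Rhea | the lab module: Alma, Dara, Orla]
8. Engineer goes back to the storage bay alone.  [the storage bay: Faye, Noor, Rhea | the lab module: Alma, Dara, Orla]
9. Engineer goes to the lab module with Rhea.  [the storage bay: Faye, Noor | the lab module: Alma, Dara, Orla, Rhea]
10. Engineer goes back to the storage bay alone.  [the storage bay: Faye, Noor | the lab module: Alma, Dara, Orla, Rhea]
11. Engineer goes to the lab module with Noor.  [the storage bay: Faye | the lab module: Alma, Dara, Noor, Orla, Rhea]
12. Engineer goes back to the storage bay alone.  [the storage bay: Faye | the lab module: Alma, Dara, Noor, Orla, Rhea]
13. Engineer goes to the lab module with Faye.  [the storage bay: — | the lab module: Alma, Dara, Faye, Noor, Orla, Rhea]

13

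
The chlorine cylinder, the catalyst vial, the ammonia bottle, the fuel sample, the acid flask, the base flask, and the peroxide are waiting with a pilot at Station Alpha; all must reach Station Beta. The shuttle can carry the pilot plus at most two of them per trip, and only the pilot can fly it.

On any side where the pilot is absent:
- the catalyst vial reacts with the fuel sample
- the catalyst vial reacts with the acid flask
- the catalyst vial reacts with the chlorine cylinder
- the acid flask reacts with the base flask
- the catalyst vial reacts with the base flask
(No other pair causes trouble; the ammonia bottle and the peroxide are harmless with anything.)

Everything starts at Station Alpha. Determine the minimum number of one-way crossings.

11

Counting alone: the pilot can take at most 2 across per trip to Station Beta, so moving all 7 needs at least 4 loaded trips out, with a return between consecutive ones — at least 7 crossings.
The safety rule pushes this higher. Following every safe sequence of crossings, the most of the 7 that can be at Station Beta as the shuttle arrives there on crossings 7, 9 is 5, 6 respectively — never all 7.
So no plan with fewer than 11 crossings exists, and this one achieves 11:
1. Pilot goes to Station Beta with the acid flask and the catalyst vial.
2. Pilot goes back to Station Alpha with the catalyst vial.
3. Pilot goes to Station Beta with the catalyst vial and the chlorine cylinder.
4. Pilot goes back to Station Alpha with the catalyst vial.
5. Pilot goes to Station Beta with the ammonia bottle and the catalyst vial.
6. Pilot goes back to Station Alpha with the catalyst vial.
7. Pilot goes to Station Beta with the catalyst vial and the fuel sample.
8. Pilot goes back to Station Alpha with the catalyst vial.
9. Pilot goes to Station Beta with the catalyst vial and the peroxide.
10. Pilot goes back to Station Alpha with the catalyst vial.
11. Pilot goes to Station Beta with the base flask and the catalyst vial.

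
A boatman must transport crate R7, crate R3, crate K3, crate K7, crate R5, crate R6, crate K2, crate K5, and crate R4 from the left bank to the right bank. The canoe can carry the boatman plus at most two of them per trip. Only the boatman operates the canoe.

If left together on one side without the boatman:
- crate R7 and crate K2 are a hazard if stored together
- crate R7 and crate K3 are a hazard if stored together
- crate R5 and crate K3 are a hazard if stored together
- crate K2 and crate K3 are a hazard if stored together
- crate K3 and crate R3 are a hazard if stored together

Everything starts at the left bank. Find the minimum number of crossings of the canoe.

Counting alone: the boatman can take at most 2 across per trip to the right bank, so moving all 9 needs at least 5 loaded trips out, with a return between consecutive ones — at least 9 crossings.
The safety rule pushes this higher. Following every safe sequence of crossings, the most of the 9 that can be at the right bank as the canoe arrives there on crossings 9, 11, 13 is 6, 7, 8 respectively — never all 9.
So no plan with fewer than 15 crossings exists, and this one achieves 15:
1. Boatman goes to the right bank with crate K3 and crate R7.
2. Boatman goes back to the left bank with crate R7.
3. Boatman goes to the right bank with crate R3 and crate R7.
4. Boatman goes back to the left bank with crate K3.
5. Boatman goes to the right bank with crate K3 and crate K7.
6. Boatman goes back to the left bank with crate K3.
7. Boatman goes to the right bank with crate K3 and crate R5.
8. Boatman goes back to the left bank with crate K3.
9. Boatman goes to the right bank with crate K3 and crate R6.
10. Boatman goes back to the left bank with crate K3.
11. Boatman goes to the right bank with crate K3 and crate K5.
12. Boatman goes back to the left bank with crate K3.
13. Boatman goes to the right bank with crate K3 and crate R4.
14. Boatman goes back to the left bank with crate K3.
15. Boatman goes to the right bank with crate K2 and crate K3.

15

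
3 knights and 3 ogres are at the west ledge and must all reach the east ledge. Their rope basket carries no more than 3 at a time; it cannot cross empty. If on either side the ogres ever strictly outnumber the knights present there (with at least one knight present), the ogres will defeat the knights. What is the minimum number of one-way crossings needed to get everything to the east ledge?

Counting alone: each trip to the east ledge takes at most 3 across and each return brings at least 1 back, so after t trips out (and t−1 returns) at most 3t − (t−1) of the 6 are across; that first reaches 6 at t = 3, so at least 5 crossings are needed.
The plan below uses exactly 5 crossings, so it is optimal:
1. 2 ogres → the east ledge.  (the west ledge: 3K 1O; the east ledge: 0K 2O)
2. 1 ogre ← the west ledge.  (the west ledge: 3K 2O; the east ledge: 0K 1O)
3. 3 knights → the east ledge.  (the west ledge: 0K 2O; the east ledge: 3K 1O)
4. 1 ogre ← the west ledge.  (the west ledge: 0K 3O; the east ledge: 3K 0O)
5. 3 ogres → the east ledge.  (the west ledge: 0K 0O; the east ledge: 3K 3O)

5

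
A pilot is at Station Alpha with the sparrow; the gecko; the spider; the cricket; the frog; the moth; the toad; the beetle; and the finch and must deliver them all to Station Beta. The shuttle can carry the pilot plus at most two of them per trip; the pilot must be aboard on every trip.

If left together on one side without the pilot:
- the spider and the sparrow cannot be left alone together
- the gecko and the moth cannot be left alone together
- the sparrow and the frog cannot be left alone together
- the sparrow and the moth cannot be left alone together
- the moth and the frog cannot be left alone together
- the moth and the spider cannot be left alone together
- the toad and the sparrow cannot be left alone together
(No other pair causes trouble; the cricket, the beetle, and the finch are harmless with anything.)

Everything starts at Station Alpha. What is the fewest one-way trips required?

Counting alone: the pilot can take at most 2 across per trip to Station Beta, so moving all 9 needs at least 5 loaded trips out, with a return between consecutive ones — at least 9 crossings.
The safety rule pushes this higher. Following every safe sequence of crossings, the most of the 9 that can be at Station Beta as the shuttle arrives there on crossings 9, 11, 13 is 6, 7, 8 respectively — never all 9.
So no plan with fewer than 15 crossings exists, and this one achieves 15:
1. Pilot goes to Station Beta with the moth and the sparrow.
2. Pilot goes back to Station Alpha with the sparrow.
3. Pilot goes to Station Beta with the gecko and the sparrow.
4. Pilot goes back to Station Alpha with the moth.
5. Pilot goes to Station Beta with the frog and the spider.
6. Pilot goes back to Station Alpha with the sparrow.
7. Pilot goes to Station Beta with the cricket and the sparrow.
8. Pilot goes back to Station Alpha with the sparrow.
9. Pilot goes to Station Beta with the sparrow and the toad.
10. Pilot goes back to Station Alpha with the sparrow.
11. Pilot goes to Station Beta with the beetle and the sparrow.
12. Pilot goes back to Station Alpha with the sparrow.
13. Pilot goes to Station Beta with the finch and the sparrow.
14. Pilot goes back to Station Alpha with the sparrow.
15. Pilot goes to Station Beta with the moth and the sparrow.

15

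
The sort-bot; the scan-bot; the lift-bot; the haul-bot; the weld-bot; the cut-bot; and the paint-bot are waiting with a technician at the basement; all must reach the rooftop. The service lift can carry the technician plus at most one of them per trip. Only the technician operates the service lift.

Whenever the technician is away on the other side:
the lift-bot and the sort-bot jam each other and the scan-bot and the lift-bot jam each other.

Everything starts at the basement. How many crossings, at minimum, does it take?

15

Counting alone: the technician can take at most 1 across per trip to the rooftop, so moving all 7 needs at least 7 loaded trips out, with a return between consecutive ones — at least 13 crossings.
The safety rule pushes this higher. Following every safe sequence of crossings, the most of the 7 that can be at the rooftop as the service lift arrives there on crossing 13 is 6 — never all 7.
So no plan with fewer than 15 crossings exists, and this one achieves 15:
1. Technician goes to the rooftop with the lift-bot.  [the basement: the cut-bot, the haul-bot, the paint-bot, the scan-bot, the sort-bot, the weld-bot | the rooftop: the lift-bot]
2. Technician goes back to the basement alone.  [the basement: the cut-bot, the haul-bot, the paint-bot, the scan-bot, the sort-bot, the weld-bot | the rooftop: the lift-bot]
3. Technician goes to the rooftop with the sort-bot.  [the basement: the cut-bot, the haul-bot, the paint-bot, the scan-bot, the weld-bot | the rooftop: the lift-bot, the sort-bot]
4. Technician goes back to the basement with the lift-bot.  [the basement: the cut-bot, the haul-bot, the lift-bot, the paint-bot, the scan-bot, the weld-bot | the rooftop: the sort-bot]
5. Technician goes to the rooftop with the scan-bot.  [the basement: the cut-bot, the haul-bot, the lift-bot, the paint-bot, the weld-bot | the rooftop: the scan-bot, the sort-bot]
6. Technician goes back to the basement alone.  [the basement: the cut-bot, the haul-bot, the lift-bot, the paint-bot, the weld-bot | the rooftop: the scan-bot, the sort-bot]
7. Technician goes to the rooftop with the haul-bot.  [the basement: the cut-bot, the lift-bot, the paint-bot, the weld-bot | the rooftop: the haul-bot, the scan-bot, the sort-bot]
8. Technician goes back to the basement alone.  [the basement: the cut-bot, the lift-bot, the paint-bot, the weld-bot | the rooftop: the haul-bot, the scan-bot, the sort-bot]
9. Technician goes to the rooftop with the weld-bot.  [the basement: the cut-bot, the lift-bot, the paint-bot | the rooftop: the haul-bot, the scan-bot, the sort-bot, the weld-bot]
10. Technician goes back to the basement alone.  [the basement: the cut-bot, the lift-bot, the paint-bot | the rooftop: the haul-bot, the scan-bot, the sort-bot, the weld-bot]
11. Technician goes to the rooftop with the cut-bot.  [the basement: the lift-bot, the paint-bot | the rooftop: the cut-bot, the haul-bot, the scan-bot, the sort-bot, the weld-bot]
12. Technician goes back to the basement alone.  [the basement: the lift-bot, the paint-bot | the rooftop: the cut-bot, the haul-bot, the scan-bot, the sort-bot, the weld-bot]
13. Technician goes to the rooftop with the paint-bot.  [the basement: the lift-bot | the rooftop: the cut-bot, the haul-bot, the paint-bot, the scan-bot, the sort-bot, the weld-bot]
14. Technician goes back to the basement alone.  [the basement: the lift-bot | the rooftop: the cut-bot, the haul-bot, the paint-bot, the scan-bot, the sort-bot, the weld-bot]
15. Technician goes to the rooftop with the lift-bot.  [the basement: — | the rooftop: the cut-bot, the haul-bot, the lift-bot, the paint-bot, the scan-bot, the sort-bot, the weld-bot]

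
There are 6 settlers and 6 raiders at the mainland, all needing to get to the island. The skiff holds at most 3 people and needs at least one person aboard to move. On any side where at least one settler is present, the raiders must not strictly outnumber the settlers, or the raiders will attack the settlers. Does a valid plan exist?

Following every safe sequence of crossings from the start, the most of the 12 that can be at the island as the skiff arrives there on crossings 1, 3, 5 is 3, 5, 6 respectively; the best ever achieved is 6 of 12.
From crossing 7 on, no configuration arises that was not already reachable earlier: only 17 distinct safe configurations (who is on which side, and where the skiff is) can ever be reached, none of them has everyone across, and every continuation just revisits them. They are: 0 settlers + 0 raiders across (skiff back at the start); 0 settlers + 1 raider across (skiff there); 0 settlers + 1 raider across (skiff back at the start); 0 settlers + 2 raiders across (skiff there); 0 settlers + 2 raiders across (skiff back at the start); 0 settlers + 3 raiders across (skiff there); 0 settlers + 3 raiders across (skiff back at the start); 0 settlers + 4 raiders across (skiff there); 0 settlers + 4 raiders across (skiff back at the start); 0 settlers + 5 raiders across (skiff there); 0 settlers + 5 raiders across (skiff back at the start); 0 settlers + 6 raiders across (skiff there); 1 settler + 1 raider across (skiff there); 1 settler + 1 raider across (skiff back at the start); 2 settlers + 2 raiders across (skiff there); 2 settlers + 2 raiders across (skiff back at the start); 3 settlers + 3 raiders across (skiff there). So no valid plan exists.

No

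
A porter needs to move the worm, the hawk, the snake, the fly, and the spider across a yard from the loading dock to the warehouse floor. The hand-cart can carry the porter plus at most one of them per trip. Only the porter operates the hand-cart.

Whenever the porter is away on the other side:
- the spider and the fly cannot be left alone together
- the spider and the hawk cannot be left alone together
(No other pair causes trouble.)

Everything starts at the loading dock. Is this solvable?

Yes

1. Porter goes to the warehouse floor with the spider.
2. Porter goes back to the loading dock alone.
3. Porter goes to the warehouse floor with the worm.
4. Porter goes back to the loading dock alone.
5. Porter goes to the warehouse floor with the hawk.
6. Porter goes back to the loading dock with the spider.
7. Porter goes to the warehouse floor with the fly.
8. Porter goes back to the loading dock alone.
9. Porter goes to the warehouse floor with the snake.
10. Porter goes back to the loading dock alone.
11. Porter goes to the warehouse floor with the spider.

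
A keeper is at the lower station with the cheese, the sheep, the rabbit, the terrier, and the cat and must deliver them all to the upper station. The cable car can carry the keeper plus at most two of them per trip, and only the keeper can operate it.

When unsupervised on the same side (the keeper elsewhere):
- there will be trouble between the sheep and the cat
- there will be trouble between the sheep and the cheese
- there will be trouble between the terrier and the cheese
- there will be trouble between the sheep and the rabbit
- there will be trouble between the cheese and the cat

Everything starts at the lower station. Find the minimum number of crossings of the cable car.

7

Counting alone: the keeper can take at most 2 across per trip to the upper station, so moving all 5 needs at least 3 loaded trips out, with a return between consecutive ones — at least 5 crossings.
The safety rule pushes this higher. Following every safe sequence of crossings, the most of the 5 that can be at the upper station as the cable car arrives there on crossing 5 is 4 — never all 5.
So no plan with fewer than 7 crossings exists, and this one achieves 7:
1. Keeper goes to the upper station with the cheese and the sheep.
2. Keeper goes back to the lower station with the cheese.
3. Keeper goes to the upper station with the cheese and the rabbit.
4. Keeper goes back to the lower station with the sheep.
5. Keeper goes to the upper station with the cat and the terrier.
6. Keeper goes back to the lower station with the cheese.
7. Keeper goes to the upper station with the cheese and the sheep.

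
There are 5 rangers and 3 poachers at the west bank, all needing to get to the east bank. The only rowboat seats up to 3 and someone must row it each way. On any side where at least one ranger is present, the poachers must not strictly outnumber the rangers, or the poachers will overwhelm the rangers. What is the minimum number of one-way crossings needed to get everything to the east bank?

7

Counting alone: each trip to the east bank takes at most 3 across and each return brings at least 1 back, so after t trips out (and t−1 returns) at most 3t − (t−1) of the 8 are across; that first reaches 8 at t = 4, so at least 7 crossings are needed.
The plan below uses exactly 7 crossings, so it is optimal:
1. 2 poachers → the east bank.  (the west bank: 5R 1P; the east bank: 0R 2P)
2. 1 poacher ← the west bank.  (the west bank: 5R 2P; the east bank: 0R 1P)
3. 2 rangers and 1 poacher → the east bank.  (the west bank: 3R 1P; the east bank: 2R 2P)
4. 1 poacher ← the west bank.  (the west bank: 3R 2P; the east bank: 2R 1P)
5. 1 ranger and 2 poachers → the east bank.  (the west bank: 2R 0P; the east bank: 3R 3P)
6. 1 poacher ← the west bank.  (the west bank: 2R 1P; the east bank: 3R 2P)
7. 2 rangers and 1 poacher → the east bank.  (the west bank: 0R 0P; the east bank: 5R 3P)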